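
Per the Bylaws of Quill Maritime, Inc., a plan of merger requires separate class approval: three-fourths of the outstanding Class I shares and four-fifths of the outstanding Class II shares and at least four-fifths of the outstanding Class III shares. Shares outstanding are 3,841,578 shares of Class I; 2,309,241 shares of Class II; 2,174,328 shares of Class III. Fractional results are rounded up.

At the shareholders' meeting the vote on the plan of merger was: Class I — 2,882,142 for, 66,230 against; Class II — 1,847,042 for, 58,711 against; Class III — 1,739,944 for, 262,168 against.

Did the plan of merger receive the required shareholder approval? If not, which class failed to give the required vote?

Not approved — the Class II shares did not give the required vote.

Class I: 3/4 of 3841578 = 2881183.50, rounded up to 2881184; 2,881,184 required, 2,882,142 in favor — approved.
Class II: 4/5 of 2309241 = 1847392.80, rounded up to 1847393; 1,847,393 required, 1,847,042 in favor — not approved.
Class III: 4/5 of 2174328 = 1739462.40, rounded up to 1739463; 1,739,463 required, 1,739,944 in favor — approved.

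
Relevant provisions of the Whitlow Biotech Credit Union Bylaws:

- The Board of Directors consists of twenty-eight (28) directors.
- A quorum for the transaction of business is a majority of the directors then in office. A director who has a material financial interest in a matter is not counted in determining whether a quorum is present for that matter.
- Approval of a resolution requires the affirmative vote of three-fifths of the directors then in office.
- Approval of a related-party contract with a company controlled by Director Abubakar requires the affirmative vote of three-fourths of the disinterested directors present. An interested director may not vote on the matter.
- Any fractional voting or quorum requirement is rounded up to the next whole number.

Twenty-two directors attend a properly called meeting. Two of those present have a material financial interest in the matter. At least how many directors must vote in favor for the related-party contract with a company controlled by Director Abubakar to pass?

The related-party contract with a company controlled by Director Abubakar requires three-fourths of the disinterested directors present (22 − 2 = 20).
3/4 of 20 = 15.

15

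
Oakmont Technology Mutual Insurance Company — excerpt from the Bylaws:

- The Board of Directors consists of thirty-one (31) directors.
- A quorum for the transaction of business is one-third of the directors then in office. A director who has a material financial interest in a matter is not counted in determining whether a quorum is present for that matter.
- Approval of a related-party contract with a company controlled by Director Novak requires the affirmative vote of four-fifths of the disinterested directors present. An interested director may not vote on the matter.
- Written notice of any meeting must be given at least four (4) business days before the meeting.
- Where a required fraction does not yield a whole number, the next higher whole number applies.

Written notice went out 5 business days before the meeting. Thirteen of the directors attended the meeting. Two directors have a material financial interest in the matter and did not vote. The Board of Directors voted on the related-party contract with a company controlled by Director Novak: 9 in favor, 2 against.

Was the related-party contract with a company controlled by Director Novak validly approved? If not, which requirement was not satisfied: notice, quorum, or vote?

Valid — all requirements satisfied.

Notice: 5 business days given; 4 required (5 ≥ 4). Satisfied.
Quorum: 13 present, but the 2 interested directors do not count, leaving 11. Quorum is 11. Satisfied.
Vote: the related-party contract with a company controlled by Director Novak requires four-fifths of the disinterested directors present (13 − 2 = 11). 4/5 of 11 = 8.80, rounded up to 9, so 9 affirmative votes are needed; 9 voted in favor. Satisfied.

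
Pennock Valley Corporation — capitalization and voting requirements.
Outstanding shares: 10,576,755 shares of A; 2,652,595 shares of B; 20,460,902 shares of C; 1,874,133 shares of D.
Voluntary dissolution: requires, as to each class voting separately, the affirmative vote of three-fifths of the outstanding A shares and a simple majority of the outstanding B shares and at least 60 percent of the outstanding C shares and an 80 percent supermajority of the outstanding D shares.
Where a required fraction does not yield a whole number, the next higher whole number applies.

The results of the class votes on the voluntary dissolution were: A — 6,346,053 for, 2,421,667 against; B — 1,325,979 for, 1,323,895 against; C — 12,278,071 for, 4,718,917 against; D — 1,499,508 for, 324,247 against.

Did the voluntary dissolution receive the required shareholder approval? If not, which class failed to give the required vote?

A: 3/5 of 10576755 = 6346053; 6,346,053 required, 6,346,053 in favor — approved.
B: a majority of 2652595 is 1326298; 1,326,298 required, 1,325,979 in favor — not approved.
C: 3/5 of 20460902 = 12276541.20, rounded up to 12276542; 12,276,542 required, 12,278,071 in favor — approved.
D: 4/5 of 1874133 = 1499306.40, rounded up to 1499307; 1,499,307 required, 1,499,508 in favor — approved.

Not approved — the B shares did not give the required vote.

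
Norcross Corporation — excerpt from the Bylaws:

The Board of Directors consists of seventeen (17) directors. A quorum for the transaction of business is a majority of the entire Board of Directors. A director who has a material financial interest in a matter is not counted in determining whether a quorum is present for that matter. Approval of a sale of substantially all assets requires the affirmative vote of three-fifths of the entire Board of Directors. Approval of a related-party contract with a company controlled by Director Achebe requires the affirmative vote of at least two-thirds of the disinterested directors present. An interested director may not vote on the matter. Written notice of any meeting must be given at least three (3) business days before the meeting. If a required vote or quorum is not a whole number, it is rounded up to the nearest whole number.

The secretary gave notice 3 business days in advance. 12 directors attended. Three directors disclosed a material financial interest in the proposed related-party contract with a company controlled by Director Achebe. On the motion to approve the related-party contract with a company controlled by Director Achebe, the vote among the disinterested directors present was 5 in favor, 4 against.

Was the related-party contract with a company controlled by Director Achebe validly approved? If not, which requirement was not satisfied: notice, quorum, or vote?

Invalid — vote requirement not satisfied.

Notice: 3 business days given; 3 required (3 ≥ 3). Satisfied.
Quorum: 12 present, but the 3 interested directors do not count, leaving 9. Quorum is 9. Satisfied.
Vote: the related-party contract with a company controlled by Director Achebe requires two-thirds of the disinterested directors present (12 − 3 = 9). 2/3 of 9 = 6, so 6 affirmative votes are needed; 5 voted in favor. Not satisfied.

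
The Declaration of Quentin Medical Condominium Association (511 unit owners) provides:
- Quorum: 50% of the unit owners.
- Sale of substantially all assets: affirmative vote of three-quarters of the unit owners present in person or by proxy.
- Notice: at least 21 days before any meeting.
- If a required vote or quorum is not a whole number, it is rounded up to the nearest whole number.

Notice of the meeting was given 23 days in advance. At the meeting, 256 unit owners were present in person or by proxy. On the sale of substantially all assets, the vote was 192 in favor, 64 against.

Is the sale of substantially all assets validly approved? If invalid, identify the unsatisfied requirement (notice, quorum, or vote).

Valid — all requirements satisfied.

Notice: 23 days given; 21 required. Satisfied.
Quorum: 50% of 511 = 255.50, rounded up to 256; 256 present. Satisfied.
Vote: requires three-fourths of those present (256); 3/4 of 256 = 192, so 192 needed; 192 in favor. Satisfied.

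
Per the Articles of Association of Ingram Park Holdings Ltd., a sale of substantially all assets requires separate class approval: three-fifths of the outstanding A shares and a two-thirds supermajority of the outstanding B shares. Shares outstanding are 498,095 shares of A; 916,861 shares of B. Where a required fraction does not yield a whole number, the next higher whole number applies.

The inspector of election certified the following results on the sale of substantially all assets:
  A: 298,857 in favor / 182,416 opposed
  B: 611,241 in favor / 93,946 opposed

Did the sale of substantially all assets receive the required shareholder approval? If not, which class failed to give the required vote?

A: 3/5 of 498095 = 298857; 298,857 required, 298,857 in favor — approved.
B: 2/3 of 916861 = 611240.67, rounded up to 611241; 611,241 required, 611,241 in favor — approved.

Approved — every class gave the required vote.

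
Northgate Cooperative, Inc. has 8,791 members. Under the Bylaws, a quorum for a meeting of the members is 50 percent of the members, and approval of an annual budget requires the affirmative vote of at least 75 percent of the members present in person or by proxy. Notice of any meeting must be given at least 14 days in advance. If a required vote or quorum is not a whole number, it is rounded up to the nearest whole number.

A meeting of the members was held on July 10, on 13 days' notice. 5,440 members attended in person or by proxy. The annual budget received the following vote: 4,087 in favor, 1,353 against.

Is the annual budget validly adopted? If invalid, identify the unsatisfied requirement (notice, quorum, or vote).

Notice: 13 days given; 14 required. Not satisfied.
Quorum: 50% of 8,791 = 4,395.50, rounded up to 4,396; 5,440 present. Satisfied.
Vote: requires three-fourths of those present (5,440); 3/4 of 5440 = 4080, so 4,080 needed; 4,087 in favor. Satisfied.

Invalid — notice requirement not satisfied.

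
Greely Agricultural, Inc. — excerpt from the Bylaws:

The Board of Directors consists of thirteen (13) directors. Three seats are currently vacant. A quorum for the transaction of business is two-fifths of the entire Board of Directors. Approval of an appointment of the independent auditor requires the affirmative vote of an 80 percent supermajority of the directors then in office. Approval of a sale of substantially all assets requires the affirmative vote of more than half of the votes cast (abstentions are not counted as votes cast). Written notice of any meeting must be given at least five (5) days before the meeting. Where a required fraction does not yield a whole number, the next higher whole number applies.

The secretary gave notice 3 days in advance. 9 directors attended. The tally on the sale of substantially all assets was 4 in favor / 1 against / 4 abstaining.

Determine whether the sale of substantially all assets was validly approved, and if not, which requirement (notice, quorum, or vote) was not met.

Notice: 3 days given; 5 required (3 < 5). Not satisfied.
Quorum: 9 present; quorum is 6. Satisfied.
Vote: the sale of substantially all assets requires a majority of the votes cast (9 present − 4 abstaining = 5). A majority of 5 is 3, so 3 affirmative votes are needed; 4 voted in favor. Satisfied.

Invalid — notice requirement not satisfied.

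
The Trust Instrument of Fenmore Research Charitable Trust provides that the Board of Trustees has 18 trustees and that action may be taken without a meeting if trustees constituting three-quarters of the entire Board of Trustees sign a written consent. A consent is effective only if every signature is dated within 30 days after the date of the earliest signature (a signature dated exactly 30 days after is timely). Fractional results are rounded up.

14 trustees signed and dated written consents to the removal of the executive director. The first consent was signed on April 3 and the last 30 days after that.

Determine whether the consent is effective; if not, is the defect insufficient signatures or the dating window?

Signatures required: three-quarters of 18 — 3/4 of 18 = 13.50, rounded up to 14, so 14 needed; 14 signed. Sufficient.
Dating window: the latest signature is 30 days after the earliest; the limit is 30 days. Within the window.

Effective — both the signature and dating-window requirements are satisfied.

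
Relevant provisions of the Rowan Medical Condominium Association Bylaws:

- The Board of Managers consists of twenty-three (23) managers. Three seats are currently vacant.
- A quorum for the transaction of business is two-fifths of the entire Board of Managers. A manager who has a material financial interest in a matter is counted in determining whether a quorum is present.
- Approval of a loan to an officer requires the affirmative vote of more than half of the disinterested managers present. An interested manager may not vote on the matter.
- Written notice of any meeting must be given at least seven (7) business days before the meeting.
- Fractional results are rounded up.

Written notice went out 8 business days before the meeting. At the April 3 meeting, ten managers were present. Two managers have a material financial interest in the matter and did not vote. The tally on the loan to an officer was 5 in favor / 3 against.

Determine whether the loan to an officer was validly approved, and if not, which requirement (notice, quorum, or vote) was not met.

Notice: 8 business days given; 7 required (8 ≥ 7). Satisfied.
Quorum: 10 present (interested managers count toward quorum); quorum is 10. Satisfied.
Vote: the loan to an officer requires a majority of the disinterested managers present (10 − 2 = 8). A majority of 8 is 5, so 5 affirmative votes are needed; 5 voted in favor. Satisfied.

Valid — all requirements satisfied.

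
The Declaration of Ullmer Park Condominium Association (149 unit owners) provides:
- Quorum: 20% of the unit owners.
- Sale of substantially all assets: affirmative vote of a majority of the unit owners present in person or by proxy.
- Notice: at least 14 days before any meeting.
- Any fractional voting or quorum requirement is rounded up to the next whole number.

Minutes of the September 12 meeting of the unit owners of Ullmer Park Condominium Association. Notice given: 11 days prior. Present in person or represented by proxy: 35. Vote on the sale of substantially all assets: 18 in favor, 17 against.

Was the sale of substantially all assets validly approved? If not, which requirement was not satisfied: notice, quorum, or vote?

Invalid — notice requirement not satisfied.

Notice: 11 days given; 14 required. Not satisfied.
Quorum: 20% of 149 = 29.80, rounded up to 30; 35 present. Satisfied.
Vote: requires a majority of those present (35); a majority of 35 is 18, so 18 needed; 18 in favor. Satisfied.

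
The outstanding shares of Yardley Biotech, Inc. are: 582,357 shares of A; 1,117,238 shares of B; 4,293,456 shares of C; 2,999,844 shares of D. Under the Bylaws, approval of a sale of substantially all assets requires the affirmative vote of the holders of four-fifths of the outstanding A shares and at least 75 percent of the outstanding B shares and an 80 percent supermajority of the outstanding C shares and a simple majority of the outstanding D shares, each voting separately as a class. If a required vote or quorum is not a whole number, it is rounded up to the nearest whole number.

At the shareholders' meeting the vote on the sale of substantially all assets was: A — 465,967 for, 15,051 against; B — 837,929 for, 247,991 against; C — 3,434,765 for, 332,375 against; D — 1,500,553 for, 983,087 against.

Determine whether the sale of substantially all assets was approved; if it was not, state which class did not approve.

A: 4/5 of 582357 = 465885.60, rounded up to 465886; 465,886 required, 465,967 in favor — approved.
B: 3/4 of 1117238 = 837928.50, rounded up to 837929; 837,929 required, 837,929 in favor — approved.
C: 4/5 of 4293456 = 3434764.80, rounded up to 3434765; 3,434,765 required, 3,434,765 in favor — approved.
D: a majority of 2999844 is 1499923; 1,499,923 required, 1,500,553 in favor — approved.

Approved — every class gave the required vote.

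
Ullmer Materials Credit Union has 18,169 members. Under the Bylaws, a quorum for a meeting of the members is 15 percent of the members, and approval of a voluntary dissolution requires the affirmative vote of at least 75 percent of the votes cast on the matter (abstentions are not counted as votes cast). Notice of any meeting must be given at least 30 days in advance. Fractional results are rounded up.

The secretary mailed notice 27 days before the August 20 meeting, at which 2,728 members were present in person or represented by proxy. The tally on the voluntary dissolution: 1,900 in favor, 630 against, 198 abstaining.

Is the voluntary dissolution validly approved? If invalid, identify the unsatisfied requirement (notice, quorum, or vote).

Notice: 27 days given; 30 required. Not satisfied.
Quorum: 15% of 18,169 = 2,725.35, rounded up to 2,726; 2,728 present. Satisfied.
Vote: requires three-fourths of the votes cast (2,728 − 198 abstaining = 2,530); 3/4 of 2530 = 1897.50, rounded up to 1898, so 1,898 needed; 1,900 in favor. Satisfied.

Invalid — notice requirement not satisfied.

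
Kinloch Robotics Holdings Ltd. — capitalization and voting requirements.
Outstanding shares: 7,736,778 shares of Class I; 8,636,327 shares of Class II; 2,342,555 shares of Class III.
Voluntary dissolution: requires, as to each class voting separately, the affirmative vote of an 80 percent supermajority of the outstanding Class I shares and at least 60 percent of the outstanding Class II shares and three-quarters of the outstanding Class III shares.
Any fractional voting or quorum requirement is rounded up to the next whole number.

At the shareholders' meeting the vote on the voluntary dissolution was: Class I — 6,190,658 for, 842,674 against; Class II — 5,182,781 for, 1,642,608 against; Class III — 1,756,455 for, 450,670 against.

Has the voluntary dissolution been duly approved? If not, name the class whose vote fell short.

Class I: 4/5 of 7736778 = 6189422.40, rounded up to 6189423; 6,189,423 required, 6,190,658 in favor — approved.
Class II: 3/5 of 8636327 = 5181796.20, rounded up to 5181797; 5,181,797 required, 5,182,781 in favor — approved.
Class III: 3/4 of 2342555 = 1756916.25, rounded up to 1756917; 1,756,917 required, 1,756,455 in favor — not approved.

Not approved — the Class III shares did not give the required vote.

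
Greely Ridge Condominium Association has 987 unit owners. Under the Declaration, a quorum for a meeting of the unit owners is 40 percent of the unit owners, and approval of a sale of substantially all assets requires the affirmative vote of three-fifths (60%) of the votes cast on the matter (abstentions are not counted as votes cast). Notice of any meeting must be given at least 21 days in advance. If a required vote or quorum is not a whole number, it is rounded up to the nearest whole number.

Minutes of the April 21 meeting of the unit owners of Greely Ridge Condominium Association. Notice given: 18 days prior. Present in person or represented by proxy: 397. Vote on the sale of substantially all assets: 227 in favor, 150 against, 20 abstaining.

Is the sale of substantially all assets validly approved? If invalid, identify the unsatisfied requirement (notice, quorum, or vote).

Invalid — notice requirement not satisfied.

Notice: 18 days given; 21 required. Not satisfied.
Quorum: 40% of 987 = 394.80, rounded up to 395; 397 present. Satisfied.
Vote: requires three-fifths of the votes cast (397 − 20 abstaining = 377); 3/5 of 377 = 226.20, rounded up to 227, so 227 needed; 227 in favor. Satisfied.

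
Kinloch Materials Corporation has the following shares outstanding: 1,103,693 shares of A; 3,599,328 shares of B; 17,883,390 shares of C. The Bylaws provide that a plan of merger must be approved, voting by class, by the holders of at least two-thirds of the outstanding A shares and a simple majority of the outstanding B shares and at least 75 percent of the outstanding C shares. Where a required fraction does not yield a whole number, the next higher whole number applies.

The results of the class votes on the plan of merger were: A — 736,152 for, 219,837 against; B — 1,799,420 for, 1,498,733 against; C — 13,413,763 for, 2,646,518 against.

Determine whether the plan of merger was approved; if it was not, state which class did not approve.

Not approved — the B shares did not give the required vote.

A: 2/3 of 1103693 = 735795.33, rounded up to 735796; 735,796 required, 736,152 in favor — approved.
B: a majority of 3599328 is 1799665; 1,799,665 required, 1,799,420 in favor — not approved.
C: 3/4 of 17883390 = 13412542.50, rounded up to 13412543; 13,412,543 required, 13,413,763 in favor — approved.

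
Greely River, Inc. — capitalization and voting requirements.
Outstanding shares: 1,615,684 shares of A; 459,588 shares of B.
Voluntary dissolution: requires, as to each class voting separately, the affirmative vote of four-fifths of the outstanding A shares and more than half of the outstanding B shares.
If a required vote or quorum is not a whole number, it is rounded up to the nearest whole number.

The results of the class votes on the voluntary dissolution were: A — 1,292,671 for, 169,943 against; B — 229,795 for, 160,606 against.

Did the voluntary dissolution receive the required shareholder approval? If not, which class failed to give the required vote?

Approved — every class gave the required vote.

A: 4/5 of 1615684 = 1292547.20, rounded up to 1292548; 1,292,548 required, 1,292,671 in favor — approved.
B: a majority of 459588 is 229795; 229,795 required, 229,795 in favor — approved.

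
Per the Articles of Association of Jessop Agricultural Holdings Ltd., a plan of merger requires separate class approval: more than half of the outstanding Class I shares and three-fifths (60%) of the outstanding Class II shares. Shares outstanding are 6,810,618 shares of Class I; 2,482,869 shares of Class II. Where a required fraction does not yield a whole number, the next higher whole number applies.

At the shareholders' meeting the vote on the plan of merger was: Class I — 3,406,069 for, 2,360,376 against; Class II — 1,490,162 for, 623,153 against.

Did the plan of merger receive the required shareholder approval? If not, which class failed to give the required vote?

Approved — every class gave the required vote.

Class I: a majority of 6810618 is 3405310; 3,405,310 required, 3,406,069 in favor — approved.
Class II: 3/5 of 2482869 = 1489721.40, rounded up to 1489722; 1,489,722 required, 1,490,162 in favor — approved.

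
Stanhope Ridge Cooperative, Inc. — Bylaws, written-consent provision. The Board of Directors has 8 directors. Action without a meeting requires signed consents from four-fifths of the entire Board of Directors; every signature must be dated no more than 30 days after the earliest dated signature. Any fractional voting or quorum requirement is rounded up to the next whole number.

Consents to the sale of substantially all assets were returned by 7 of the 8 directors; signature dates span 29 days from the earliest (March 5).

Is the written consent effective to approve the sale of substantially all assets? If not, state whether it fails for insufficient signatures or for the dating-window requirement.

Effective — both the signature and dating-window requirements are satisfied.

Signatures required: four-fifths of 8 — 4/5 of 8 = 6.40, rounded up to 7, so 7 needed; 7 signed. Sufficient.
Dating window: the latest signature is 29 days after the earliest; the limit is 30 days. Within the window.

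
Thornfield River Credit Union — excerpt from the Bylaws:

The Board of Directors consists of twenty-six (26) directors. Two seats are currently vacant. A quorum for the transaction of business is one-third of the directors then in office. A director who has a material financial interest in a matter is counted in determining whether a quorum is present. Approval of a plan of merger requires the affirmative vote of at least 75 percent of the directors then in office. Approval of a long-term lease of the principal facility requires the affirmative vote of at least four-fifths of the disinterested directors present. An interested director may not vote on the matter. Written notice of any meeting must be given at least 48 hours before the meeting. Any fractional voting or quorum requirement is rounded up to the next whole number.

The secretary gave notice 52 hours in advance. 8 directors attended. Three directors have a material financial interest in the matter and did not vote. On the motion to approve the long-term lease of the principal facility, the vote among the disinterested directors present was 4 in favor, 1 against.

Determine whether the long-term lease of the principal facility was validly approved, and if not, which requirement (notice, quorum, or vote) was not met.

Notice: 52 hours given; 48 required (52 ≥ 48). Satisfied.
Quorum: 8 present (interested directors count toward quorum); quorum is 8. Satisfied.
Vote: the long-term lease of the principal facility requires four-fifths of the disinterested directors present (8 − 3 = 5). 4/5 of 5 = 4, so 4 affirmative votes are needed; 4 voted in favor. Satisfied.

Valid — all requirements satisfied.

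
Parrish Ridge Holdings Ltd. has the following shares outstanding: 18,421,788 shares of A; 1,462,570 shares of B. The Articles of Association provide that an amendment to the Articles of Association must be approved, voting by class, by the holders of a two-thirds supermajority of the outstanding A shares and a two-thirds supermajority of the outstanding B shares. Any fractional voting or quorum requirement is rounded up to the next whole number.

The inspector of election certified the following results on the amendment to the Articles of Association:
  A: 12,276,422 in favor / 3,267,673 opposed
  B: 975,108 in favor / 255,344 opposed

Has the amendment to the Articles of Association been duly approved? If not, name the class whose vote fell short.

A: 2/3 of 18421788 = 12281192; 12,281,192 required, 12,276,422 in favor — not approved.
B: 2/3 of 1462570 = 975046.67, rounded up to 975047; 975,047 required, 975,108 in favor — approved.

Not approved — the A shares did not give the required vote.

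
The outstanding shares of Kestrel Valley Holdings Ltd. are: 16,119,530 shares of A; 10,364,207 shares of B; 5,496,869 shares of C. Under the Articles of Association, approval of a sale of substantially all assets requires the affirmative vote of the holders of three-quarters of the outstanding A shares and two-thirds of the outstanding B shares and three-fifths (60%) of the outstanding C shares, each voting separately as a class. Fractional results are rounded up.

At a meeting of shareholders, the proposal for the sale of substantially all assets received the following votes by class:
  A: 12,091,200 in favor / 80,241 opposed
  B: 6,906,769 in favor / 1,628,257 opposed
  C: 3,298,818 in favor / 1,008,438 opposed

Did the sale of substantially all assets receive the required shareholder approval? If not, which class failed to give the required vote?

Not approved — the B shares did not give the required vote.

A: 3/4 of 16119530 = 12089647.50, rounded up to 12089648; 12,089,648 required, 12,091,200 in favor — approved.
B: 2/3 of 10364207 = 6909471.33, rounded up to 6909472; 6,909,472 required, 6,906,769 in favor — not approved.
C: 3/5 of 5496869 = 3298121.40, rounded up to 3298122; 3,298,122 required, 3,298,818 in favor — approved.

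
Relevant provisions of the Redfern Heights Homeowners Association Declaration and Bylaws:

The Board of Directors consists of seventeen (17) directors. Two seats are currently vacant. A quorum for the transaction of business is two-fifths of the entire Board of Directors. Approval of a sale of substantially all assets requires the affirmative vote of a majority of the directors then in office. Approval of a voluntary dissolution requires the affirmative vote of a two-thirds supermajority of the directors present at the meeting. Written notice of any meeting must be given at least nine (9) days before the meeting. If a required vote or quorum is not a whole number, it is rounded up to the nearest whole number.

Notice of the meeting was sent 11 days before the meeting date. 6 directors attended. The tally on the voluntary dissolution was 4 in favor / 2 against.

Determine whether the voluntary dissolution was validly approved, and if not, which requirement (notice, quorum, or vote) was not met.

Notice: 11 days given; 9 required (11 ≥ 9). Satisfied.
Quorum: 6 present; quorum is 7. Not satisfied.
Vote: the voluntary dissolution requires two-thirds of the directors present (6). 2/3 of 6 = 4, so 4 affirmative votes are needed; 4 voted in favor. Satisfied. (Moot — without a quorum no business can be validly transacted.)

Invalid — quorum requirement not satisfied.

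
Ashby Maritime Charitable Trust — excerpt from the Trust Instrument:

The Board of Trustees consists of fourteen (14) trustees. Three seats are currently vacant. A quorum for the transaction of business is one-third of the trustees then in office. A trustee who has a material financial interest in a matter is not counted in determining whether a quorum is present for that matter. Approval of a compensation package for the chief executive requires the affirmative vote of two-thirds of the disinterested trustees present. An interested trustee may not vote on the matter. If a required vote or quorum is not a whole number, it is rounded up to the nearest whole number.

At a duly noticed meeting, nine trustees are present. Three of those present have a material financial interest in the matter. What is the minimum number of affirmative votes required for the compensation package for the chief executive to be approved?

4

The compensation package for the chief executive requires two-thirds of the disinterested trustees present (9 − 3 = 6).
2/3 of 6 = 4.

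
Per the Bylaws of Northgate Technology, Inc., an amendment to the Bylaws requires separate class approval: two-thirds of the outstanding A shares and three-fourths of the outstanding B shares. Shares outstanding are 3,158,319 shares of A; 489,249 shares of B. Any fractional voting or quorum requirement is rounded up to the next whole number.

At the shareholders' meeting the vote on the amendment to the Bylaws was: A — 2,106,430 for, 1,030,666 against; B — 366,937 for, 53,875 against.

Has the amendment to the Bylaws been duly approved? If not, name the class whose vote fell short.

Approved — every class gave the required vote.

A: 2/3 of 3158319 = 2105546; 2,105,546 required, 2,106,430 in favor — approved.
B: 3/4 of 489249 = 366936.75, rounded up to 366937; 366,937 required, 366,937 in favor — approved.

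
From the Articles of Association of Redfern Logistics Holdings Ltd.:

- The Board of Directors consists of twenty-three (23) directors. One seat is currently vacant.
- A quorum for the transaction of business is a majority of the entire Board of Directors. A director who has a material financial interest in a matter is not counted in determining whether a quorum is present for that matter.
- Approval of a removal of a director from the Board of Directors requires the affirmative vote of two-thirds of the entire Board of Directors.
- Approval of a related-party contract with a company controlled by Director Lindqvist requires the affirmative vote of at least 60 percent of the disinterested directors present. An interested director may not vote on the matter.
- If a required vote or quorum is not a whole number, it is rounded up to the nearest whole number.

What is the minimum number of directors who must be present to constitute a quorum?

12

A majority of 23 is 12.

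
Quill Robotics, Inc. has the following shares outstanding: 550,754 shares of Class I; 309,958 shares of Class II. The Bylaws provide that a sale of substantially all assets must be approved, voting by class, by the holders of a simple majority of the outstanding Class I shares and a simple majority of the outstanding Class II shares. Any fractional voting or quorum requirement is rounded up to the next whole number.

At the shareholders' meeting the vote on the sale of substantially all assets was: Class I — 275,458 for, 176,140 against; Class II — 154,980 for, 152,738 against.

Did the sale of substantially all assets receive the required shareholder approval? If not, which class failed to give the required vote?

Class I: a majority of 550754 is 275378; 275,378 required, 275,458 in favor — approved.
Class II: a majority of 309958 is 154980; 154,980 required, 154,980 in favor — approved.

Approved — every class gave the required vote.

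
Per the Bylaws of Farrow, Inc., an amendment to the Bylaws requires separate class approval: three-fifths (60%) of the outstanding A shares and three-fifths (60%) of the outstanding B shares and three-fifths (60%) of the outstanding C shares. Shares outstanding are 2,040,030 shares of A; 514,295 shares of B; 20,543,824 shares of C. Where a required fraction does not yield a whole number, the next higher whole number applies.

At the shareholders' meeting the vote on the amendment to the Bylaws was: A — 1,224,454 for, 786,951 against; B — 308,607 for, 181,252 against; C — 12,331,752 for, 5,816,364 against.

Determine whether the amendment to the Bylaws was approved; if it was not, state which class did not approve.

A: 3/5 of 2040030 = 1224018; 1,224,018 required, 1,224,454 in favor — approved.
B: 3/5 of 514295 = 308577; 308,577 required, 308,607 in favor — approved.
C: 3/5 of 20543824 = 12326294.40, rounded up to 12326295; 12,326,295 required, 12,331,752 in favor — approved.

Approved — every class gave the required vote.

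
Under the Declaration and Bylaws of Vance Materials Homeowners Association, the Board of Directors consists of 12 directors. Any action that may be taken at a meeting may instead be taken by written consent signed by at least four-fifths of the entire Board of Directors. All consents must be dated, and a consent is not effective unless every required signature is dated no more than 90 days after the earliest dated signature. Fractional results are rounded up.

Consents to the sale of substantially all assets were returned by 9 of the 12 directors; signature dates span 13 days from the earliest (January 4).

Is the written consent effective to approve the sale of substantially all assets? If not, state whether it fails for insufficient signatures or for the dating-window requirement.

Signatures required: at least four-fifths of 12 — 4/5 of 12 = 9.60, rounded up to 10, so 10 needed; 9 signed. Insufficient.
Dating window: the latest signature is 13 days after the earliest; the limit is 90 days. Within the window.

Not effective — insufficient signatures.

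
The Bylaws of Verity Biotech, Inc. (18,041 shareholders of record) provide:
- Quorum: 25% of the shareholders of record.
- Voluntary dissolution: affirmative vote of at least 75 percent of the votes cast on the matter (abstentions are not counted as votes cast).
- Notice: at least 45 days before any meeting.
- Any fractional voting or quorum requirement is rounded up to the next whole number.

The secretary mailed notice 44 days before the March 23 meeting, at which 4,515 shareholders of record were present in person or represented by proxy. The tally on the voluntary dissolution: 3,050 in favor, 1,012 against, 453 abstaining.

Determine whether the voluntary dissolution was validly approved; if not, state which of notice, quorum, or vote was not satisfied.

Invalid — notice requirement not satisfied.

Notice: 44 days given; 45 required. Not satisfied.
Quorum: 25% of 18,041 = 4,510.25, rounded up to 4,511; 4,515 present. Satisfied.
Vote: requires three-fourths of the votes cast (4,515 − 453 abstaining = 4,062); 3/4 of 4062 = 3046.50, rounded up to 3047, so 3,047 needed; 3,050 in favor. Satisfied.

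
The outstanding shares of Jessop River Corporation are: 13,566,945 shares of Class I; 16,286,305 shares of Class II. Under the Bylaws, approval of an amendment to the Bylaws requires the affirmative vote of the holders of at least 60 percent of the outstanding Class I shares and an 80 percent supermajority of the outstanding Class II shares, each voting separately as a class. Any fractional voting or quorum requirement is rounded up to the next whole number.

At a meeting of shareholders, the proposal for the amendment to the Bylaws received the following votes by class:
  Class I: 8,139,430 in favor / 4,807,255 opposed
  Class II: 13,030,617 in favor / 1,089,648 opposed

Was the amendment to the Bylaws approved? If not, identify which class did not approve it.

Not approved — the Class I shares did not give the required vote.

Class I: 3/5 of 13566945 = 8140167; 8,140,167 required, 8,139,430 in favor — not approved.
Class II: 4/5 of 16286305 = 13029044; 13,029,044 required, 13,030,617 in favor — approved.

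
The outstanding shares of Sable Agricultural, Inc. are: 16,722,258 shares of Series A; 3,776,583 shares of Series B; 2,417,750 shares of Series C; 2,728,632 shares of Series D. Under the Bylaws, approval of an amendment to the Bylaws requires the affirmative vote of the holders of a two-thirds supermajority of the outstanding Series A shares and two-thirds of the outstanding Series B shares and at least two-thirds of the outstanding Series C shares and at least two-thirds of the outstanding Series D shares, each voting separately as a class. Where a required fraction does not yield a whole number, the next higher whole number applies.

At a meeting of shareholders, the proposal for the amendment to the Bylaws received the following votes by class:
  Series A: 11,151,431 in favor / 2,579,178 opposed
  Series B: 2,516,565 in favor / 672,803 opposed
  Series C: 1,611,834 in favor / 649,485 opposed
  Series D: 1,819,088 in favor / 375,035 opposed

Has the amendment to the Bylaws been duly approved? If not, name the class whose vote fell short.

Not approved — the Series B shares did not give the required vote.

Series A: 2/3 of 16722258 = 11148172; 11,148,172 required, 11,151,431 in favor — approved.
Series B: 2/3 of 3776583 = 2517722; 2,517,722 required, 2,516,565 in favor — not approved.
Series C: 2/3 of 2417750 = 1611833.33, rounded up to 1611834; 1,611,834 required, 1,611,834 in favor — approved.
Series D: 2/3 of 2728632 = 1819088; 1,819,088 required, 1,819,088 in favor — approved.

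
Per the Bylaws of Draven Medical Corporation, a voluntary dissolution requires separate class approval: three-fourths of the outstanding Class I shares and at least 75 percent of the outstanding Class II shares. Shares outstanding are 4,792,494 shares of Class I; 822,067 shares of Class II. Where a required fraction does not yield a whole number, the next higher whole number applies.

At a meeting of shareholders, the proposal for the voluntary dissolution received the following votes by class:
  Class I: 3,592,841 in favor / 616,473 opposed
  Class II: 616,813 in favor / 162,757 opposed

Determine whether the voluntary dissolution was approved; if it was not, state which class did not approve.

Not approved — the Class I shares did not give the required vote.

Class I: 3/4 of 4792494 = 3594370.50, rounded up to 3594371; 3,594,371 required, 3,592,841 in favor — not approved.
Class II: 3/4 of 822067 = 616550.25, rounded up to 616551; 616,551 required, 616,813 in favor — approved.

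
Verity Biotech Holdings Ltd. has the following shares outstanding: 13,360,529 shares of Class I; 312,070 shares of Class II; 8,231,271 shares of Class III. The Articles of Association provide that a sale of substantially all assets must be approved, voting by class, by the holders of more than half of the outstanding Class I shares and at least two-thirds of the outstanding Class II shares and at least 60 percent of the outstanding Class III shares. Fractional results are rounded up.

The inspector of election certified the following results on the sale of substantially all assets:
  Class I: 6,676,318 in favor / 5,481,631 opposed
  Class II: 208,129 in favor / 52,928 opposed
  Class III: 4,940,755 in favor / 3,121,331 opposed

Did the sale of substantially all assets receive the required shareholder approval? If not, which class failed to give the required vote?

Class I: a majority of 13360529 is 6680265; 6,680,265 required, 6,676,318 in favor — not approved.
Class II: 2/3 of 312070 = 208046.67, rounded up to 208047; 208,047 required, 208,129 in favor — approved.
Class III: 3/5 of 8231271 = 4938762.60, rounded up to 4938763; 4,938,763 required, 4,940,755 in favor — approved.

Not approved — the Class I shares did not give the required vote.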